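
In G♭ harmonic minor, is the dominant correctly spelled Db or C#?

Each scale degree takes a distinct letter name. Degree 5 of a scale on G must use the letter D.
Db and C# are enharmonically the same pitch, but only Db uses the letter D, so it is the correct spelling here.

Db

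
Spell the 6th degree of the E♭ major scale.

C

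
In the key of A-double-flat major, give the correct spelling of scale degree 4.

Dbb

Degree 4 takes the letter 3 steps above A, which is D.
In major, degree 4 sits 5 semitones above the tonic. Abb + 5 semitones is pitch class 0, spelled on D as Dbb.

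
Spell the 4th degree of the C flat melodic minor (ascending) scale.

Fb

Degree 4 takes the letter 3 steps above C, which is F.
In melodic minor (ascending), degree 4 sits 5 semitones above the tonic. Cb + 5 semitones is pitch class 4, spelled on F as Fb.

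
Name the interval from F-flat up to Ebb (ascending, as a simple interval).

minor seventh

The letter names run F→E, a span of 6 letter steps, so the interval is some kind of seventh.
Fb to Ebb is 10 semitones. A major seventh is 11, so 10 makes it minor.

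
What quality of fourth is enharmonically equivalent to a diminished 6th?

doubly augmented

A diminished sixth spans 7 semitones.
A fourth spanning 7 semitones is doubly augmented (the perfect fourth is 5).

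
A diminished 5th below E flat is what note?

A fifth below E lands on the letter A.
A diminished fifth spans 6 semitones, so Eb moves to pitch class 9. On the letter A that is A.

A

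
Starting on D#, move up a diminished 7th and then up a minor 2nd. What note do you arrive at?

A diminished seventh up from D# is C (letter C, 9 semitones up).
A minor second up from C is Db (letter D, 1 semitone up).

Db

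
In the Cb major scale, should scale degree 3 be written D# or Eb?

Eb

Each scale degree takes a distinct letter name. Degree 3 of a scale on C must use the letter E.
Eb and D# are enharmonically the same pitch, but only Eb uses the letter E, so it is the correct spelling here.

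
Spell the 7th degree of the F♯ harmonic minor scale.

The F# harmonic minor scale runs F# G# A B C# D E#.
Degree 7 is E#.

E#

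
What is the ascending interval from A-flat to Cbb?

The letter names run A→C, a span of 2 letter steps, so the interval is some kind of third.
Ab to Cbb is 2 semitones. A major third is 4, so 2 makes it diminished.

diminished third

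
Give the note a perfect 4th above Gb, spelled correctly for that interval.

Cb

A fourth above G lands on the letter C.
A perfect fourth spans 5 semitones, so Gb moves to pitch class 11. On the letter C that is Cb.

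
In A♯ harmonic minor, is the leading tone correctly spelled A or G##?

G##

Each scale degree takes a distinct letter name. Degree 7 of a scale on A must use the letter G.
G## and A are enharmonically the same pitch, but only G## uses the letter G, so it is the correct spelling here.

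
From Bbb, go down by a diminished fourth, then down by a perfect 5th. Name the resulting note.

Bb

A diminished fourth down from Bbb is F (letter F, 4 semitones down).
A perfect fifth down from F is Bb (letter B, 7 semitones down).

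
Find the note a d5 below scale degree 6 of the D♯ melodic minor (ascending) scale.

E##

Scale degree 6 of D# melodic minor (ascending) is B#.
A diminished fifth (6 semitones) below B# lands on the letter E, giving E##.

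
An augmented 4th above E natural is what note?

A#

A fourth above E lands on the letter A.
An augmented fourth spans 6 semitones, so E moves to pitch class 10. On the letter A that is A#.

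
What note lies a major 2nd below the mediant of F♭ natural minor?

Gbb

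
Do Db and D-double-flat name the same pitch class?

No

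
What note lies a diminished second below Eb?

D#

E down a major second is D, so the target letter is D.
From Eb, a diminished second is 0 semitones down: D#.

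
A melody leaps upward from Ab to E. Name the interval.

augmented fifth

The letter names run A→E, a span of 4 letter steps, so the interval is some kind of fifth.
Ab to E is 8 semitones. A perfect fifth is 7, so 8 makes it augmented.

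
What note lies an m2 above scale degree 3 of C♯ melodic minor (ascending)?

Scale degree 3 of C# melodic minor (ascending) is E.
A minor second (1 semitone) above E lands on the letter F, giving F.

F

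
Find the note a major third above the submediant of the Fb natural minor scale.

The submediant of Fb natural minor is Dbb.
A major third (4 semitones) above Dbb lands on the letter F, giving Fb.

Fb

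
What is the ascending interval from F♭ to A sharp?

doubly augmented third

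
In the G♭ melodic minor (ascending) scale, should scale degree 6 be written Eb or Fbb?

Eb

Each scale degree takes a distinct letter name. Degree 6 of a scale on G must use the letter E.
Eb and Fbb are enharmonically the same pitch, but only Eb uses the letter E, so it is the correct spelling here.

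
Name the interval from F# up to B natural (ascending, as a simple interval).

The letter names run F→B, a span of 3 letter steps, so the interval is some kind of fourth.
F# to B is 5 semitones. A perfect fourth is 5, so 5 makes it perfect.

perfect fourth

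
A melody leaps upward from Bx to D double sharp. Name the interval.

minor third

Counting letters B–C–D gives a third.
B##→D## = 3 semitones, 1 narrower than the major third (4), so minor.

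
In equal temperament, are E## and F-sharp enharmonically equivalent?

Yes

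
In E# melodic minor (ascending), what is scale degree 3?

G#

The E# melodic minor (ascending) scale runs E# F## G# A# B# C## D##.
Degree 3 is G#.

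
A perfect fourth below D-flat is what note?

Ab

D down a perfect fourth is A, so the target letter is A.
From Db, a perfect fourth is 5 semitones down: Ab.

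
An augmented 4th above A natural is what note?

A fourth above A lands on the letter D.
An augmented fourth spans 6 semitones, so A moves to pitch class 3. On the letter D that is D#.

D#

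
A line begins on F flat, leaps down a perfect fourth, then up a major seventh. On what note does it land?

A perfect fourth down from Fb is Cb (letter C, 5 semitones down).
A major seventh up from Cb is Bb (letter B, 11 semitones up).

Bb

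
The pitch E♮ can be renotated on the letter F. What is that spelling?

Fb

E is pitch class 4. The letter F alone is pitch class 5.
To reach pitch class 4 from F requires an offset of -1 semitone, i.e. flat: Fb.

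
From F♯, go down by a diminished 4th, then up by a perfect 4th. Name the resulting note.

A diminished fourth down from F# is C## (letter C, 4 semitones down).
A perfect fourth up from C## is F## (letter F, 5 semitones up).

F##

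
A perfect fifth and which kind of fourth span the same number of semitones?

A perfect fifth spans 7 semitones.
A fourth spanning 7 semitones is doubly augmented (the perfect fourth is 5).

doubly augmented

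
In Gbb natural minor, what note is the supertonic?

Abb

Degree 2 takes the letter 1 step above G, which is A.
In natural minor, degree 2 sits 2 semitones above the tonic. Gbb + 2 semitones is pitch class 7, spelled on A as Abb.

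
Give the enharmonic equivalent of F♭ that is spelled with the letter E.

Plain E sits at the same pitch as Fb, so on the letter E the same pitch needs a natural: E.

E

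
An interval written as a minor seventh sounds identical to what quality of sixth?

A minor seventh spans 10 semitones.
A sixth spanning 10 semitones is augmented (the major sixth is 9).

augmented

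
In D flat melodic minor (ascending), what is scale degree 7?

C

The Db melodic minor (ascending) scale runs Db Eb Fb Gb Ab Bb C.
Degree 7 is C.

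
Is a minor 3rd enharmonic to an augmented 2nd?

Yes

A minor third spans 3 semitones; an augmented second spans 3.
They are enharmonically equivalent.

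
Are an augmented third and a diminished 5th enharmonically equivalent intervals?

An augmented third spans 5 semitones; a diminished fifth spans 6.
The spans differ, so they are not enharmonic equivalents.

No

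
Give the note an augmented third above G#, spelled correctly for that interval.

B##

G up a major third is B, so the target letter is B.
From G#, an augmented third is 5 semitones up: B##.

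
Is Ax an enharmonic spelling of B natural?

Yes

A## = pitch class 11 and B = pitch class 11 — the same pitch class, so they are enharmonic equivalents.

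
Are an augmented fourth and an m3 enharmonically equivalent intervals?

An augmented fourth spans 6 semitones; a minor third spans 3.
The spans differ, so they are not enharmonic equivalents.

No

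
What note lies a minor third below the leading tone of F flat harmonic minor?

The leading tone of Fb harmonic minor is Eb.
A minor third (3 semitones) below Eb lands on the letter C, giving C.

C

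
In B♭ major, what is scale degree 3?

D

Degree 3 takes the letter 2 steps above B, which is D.
In major, degree 3 sits 4 semitones above the tonic. Bb + 4 semitones is pitch class 2, spelled on D as D.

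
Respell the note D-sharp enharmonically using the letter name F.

D# is pitch class 3. The letter F alone is pitch class 5.
To reach pitch class 3 from F requires an offset of -2 semitones, i.e. double flat: Fbb.

Fbb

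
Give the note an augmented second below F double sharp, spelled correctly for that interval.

E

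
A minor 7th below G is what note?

G down a major seventh is Ab, so the target letter is A.
From G, a minor seventh is 10 semitones down: A.

A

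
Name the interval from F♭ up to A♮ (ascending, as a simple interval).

The letter names run F→A, a span of 2 letter steps, so the interval is some kind of third.
Fb to A is 5 semitones. A major third is 4, so 5 makes it augmented.

augmented third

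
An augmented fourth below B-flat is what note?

B down a perfect fourth is F#, so the target letter is F.
From Bb, an augmented fourth is 6 semitones down: Fb.

Fb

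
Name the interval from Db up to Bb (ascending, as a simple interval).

major sixth

Counting letters D–E–F–G–A–B gives a sixth.
Db→Bb = 9 semitones, exactly the major sixth.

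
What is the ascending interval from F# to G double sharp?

The letter names run F→G, a span of 1 letter step, so the interval is some kind of second.
F# to G## is 3 semitones. A major second is 2, so 3 makes it augmented.

augmented second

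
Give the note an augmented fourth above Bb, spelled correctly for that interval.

E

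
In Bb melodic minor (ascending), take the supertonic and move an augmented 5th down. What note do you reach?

Fb

The supertonic of Bb melodic minor (ascending) is C.
An augmented fifth (8 semitones) below C lands on the letter F, giving Fb.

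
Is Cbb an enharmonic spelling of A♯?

Yes

Cbb is pitch class 10; A# is pitch class 10.
All spellings map to pitch class 10, so they are enharmonically equivalent.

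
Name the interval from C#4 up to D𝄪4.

The letter names run C→D, a span of 1 letter step, so the interval is some kind of second.
C# to D## is 3 semitones. A major second is 2, so 3 makes it augmented.

augmented second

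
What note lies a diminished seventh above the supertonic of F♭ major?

Fbb

The supertonic of Fb major is Gb.
A diminished seventh (9 semitones) above Gb lands on the letter F, giving Fbb.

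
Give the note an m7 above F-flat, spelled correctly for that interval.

Ebb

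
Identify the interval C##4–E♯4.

minor third

Counting letters C–D–E gives a third.
C##→E# = 3 semitones, 1 narrower than the major third (4), so minor.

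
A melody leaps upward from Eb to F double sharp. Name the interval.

Counting letters E–F gives a second.
Eb→F## = 4 semitones, 2 wider than the major second (2), so doubly augmented.

doubly augmented second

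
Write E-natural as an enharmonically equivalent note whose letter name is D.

D##

E is pitch class 4. The letter D alone is pitch class 2.
To reach pitch class 4 from D requires an offset of +2 semitones, i.e. double sharp: D##.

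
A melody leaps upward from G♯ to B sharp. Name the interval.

Counting letters G–A–B gives a third.
G#→B# = 4 semitones, exactly the major third.

major third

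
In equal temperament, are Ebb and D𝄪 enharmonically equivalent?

No

Two spellings are enharmonically equivalent only if they share a pitch class.
Here Ebb → 2, D## → 4; 2 ≠ 4, so they are not.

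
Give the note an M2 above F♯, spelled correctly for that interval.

A second above F lands on the letter G.
A major second spans 2 semitones, so F# moves to pitch class 8. On the letter G that is G#.

G#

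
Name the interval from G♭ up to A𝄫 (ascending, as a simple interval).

minor second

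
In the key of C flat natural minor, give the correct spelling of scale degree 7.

Degree 7 takes the letter 6 steps above C, which is B.
In natural minor, degree 7 sits 10 semitones above the tonic. Cb + 10 semitones is pitch class 9, spelled on B as Bbb.

Bbb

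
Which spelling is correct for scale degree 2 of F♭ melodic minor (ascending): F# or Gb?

Each scale degree takes a distinct letter name. Degree 2 of a scale on F must use the letter G.
Gb and F# are enharmonically the same pitch, but only Gb uses the letter G, so it is the correct spelling here.

Gb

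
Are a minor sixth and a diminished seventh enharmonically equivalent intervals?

A minor sixth spans 8 semitones; a diminished seventh spans 9.
The spans differ, so they are not enharmonic equivalents.

No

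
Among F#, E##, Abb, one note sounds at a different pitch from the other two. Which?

Abb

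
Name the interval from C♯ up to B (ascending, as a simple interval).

Counting letters C–D–E–F–G–A–B gives a seventh.
C#→B = 10 semitones, 1 narrower than the major seventh (11), so minor.

minor seventh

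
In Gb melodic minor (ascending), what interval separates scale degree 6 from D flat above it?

Scale degree 6 of Gb melodic minor (ascending) is Eb.
Eb up to Db: letters E→D make it a seventh; 10 semitones makes it minor.

minor seventh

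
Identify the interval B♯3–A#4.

Counting letters B–C–D–E–F–G–A gives a seventh.
B#→A# = 10 semitones, 1 narrower than the major seventh (11), so minor.

minor seventh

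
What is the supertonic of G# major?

Degree 2 takes the letter 1 step above G, which is A.
In major, degree 2 sits 2 semitones above the tonic. G# + 2 semitones is pitch class 10, spelled on A as A#.

A#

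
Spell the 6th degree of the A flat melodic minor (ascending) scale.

F

Degree 6 takes the letter 5 steps above A, which is F.
In melodic minor (ascending), degree 6 sits 9 semitones above the tonic. Ab + 9 semitones is pitch class 5, spelled on F as F.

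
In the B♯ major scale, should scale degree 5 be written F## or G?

F##

Each scale degree takes a distinct letter name. Degree 5 of a scale on B must use the letter F.
F## and G are enharmonically the same pitch, but only F## uses the letter F, so it is the correct spelling here.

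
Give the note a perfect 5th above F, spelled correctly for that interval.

C

A fifth above F lands on the letter C.
A perfect fifth spans 7 semitones, so F moves to pitch class 0. On the letter C that is C.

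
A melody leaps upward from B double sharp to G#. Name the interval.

The letter names run B→G, a span of 5 letter steps, so the interval is some kind of sixth.
B## to G# is 7 semitones. A major sixth is 9, so 7 makes it diminished.

diminished sixth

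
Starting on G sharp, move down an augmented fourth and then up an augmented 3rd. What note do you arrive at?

An augmented fourth down from G# is D (letter D, 6 semitones down).
An augmented third up from D is F## (letter F, 5 semitones up).

F##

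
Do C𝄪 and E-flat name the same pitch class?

No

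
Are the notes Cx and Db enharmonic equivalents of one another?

No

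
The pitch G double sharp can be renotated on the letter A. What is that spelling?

A

G## is pitch class 9. The letter A alone is pitch class 9.
Pitch class 9 on A needs no accidental: A.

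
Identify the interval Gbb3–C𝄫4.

Counting letters G–A–B–C gives a fourth.
Gbb→Cbb = 5 semitones, exactly the perfect fourth.

perfect fourth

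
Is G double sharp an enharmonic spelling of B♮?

Two spellings are enharmonically equivalent only if they share a pitch class.
Here G## → 9, B → 11; 9 ≠ 11, so they are not.

No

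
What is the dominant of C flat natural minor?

Gb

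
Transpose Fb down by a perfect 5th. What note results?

Bbb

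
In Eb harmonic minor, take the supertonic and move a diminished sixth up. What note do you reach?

Dbb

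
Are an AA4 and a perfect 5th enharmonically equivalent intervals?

Yes

A doubly augmented fourth spans 7 semitones; a perfect fifth spans 7.
They are enharmonically equivalent.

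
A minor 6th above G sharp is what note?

E

A sixth above G lands on the letter E.
A minor sixth spans 8 semitones, so G# moves to pitch class 4. On the letter E that is E.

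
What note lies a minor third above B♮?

D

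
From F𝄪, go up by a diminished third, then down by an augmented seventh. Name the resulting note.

Bbb

A diminished third up from F## is A (letter A, 2 semitones up).
An augmented seventh down from A is Bbb (letter B, 12 semitones down).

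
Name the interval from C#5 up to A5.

Counting letters C–D–E–F–G–A gives a sixth.
C#→A = 8 semitones, 1 narrower than the major sixth (9), so minor.

minor sixth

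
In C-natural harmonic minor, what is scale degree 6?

The C harmonic minor scale runs C D Eb F G Ab B.
Degree 6 is Ab.

Ab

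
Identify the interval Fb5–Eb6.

The letter names run F→E, a span of 6 letter steps, so the interval is some kind of seventh.
Fb to Eb is 11 semitones. A major seventh is 11, so 11 makes it major.

major seventh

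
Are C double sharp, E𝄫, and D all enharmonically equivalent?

C## = pitch class 2 and Ebb = pitch class 2 and D = pitch class 2 — the same pitch class, so they are enharmonic equivalents.

Yes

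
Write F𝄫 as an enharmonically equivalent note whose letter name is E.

Plain E sits 1 semitone above Fbb, so on the letter E the same pitch needs a flat: Eb.

Eb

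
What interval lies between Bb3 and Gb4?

The letter names run B→G, a span of 5 letter steps, so the interval is some kind of sixth.
Bb to Gb is 8 semitones. A major sixth is 9, so 8 makes it minor.

minor sixth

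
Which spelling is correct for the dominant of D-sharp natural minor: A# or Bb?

Each scale degree takes a distinct letter name. Degree 5 of a scale on D must use the letter A.
A# and Bb are enharmonically the same pitch, but only A# uses the letter A, so it is the correct spelling here.

A#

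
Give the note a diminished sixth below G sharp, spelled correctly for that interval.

B##

A sixth below G lands on the letter B.
A diminished sixth spans 7 semitones, so G# moves to pitch class 1. On the letter B that is B##.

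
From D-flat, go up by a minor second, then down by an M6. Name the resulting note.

A minor second up from Db is Ebb (letter E, 1 semitone up).
A major sixth down from Ebb is Gbb (letter G, 9 semitones down).

Gbb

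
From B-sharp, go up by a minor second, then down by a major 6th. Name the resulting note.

E

A minor second up from B# is C# (letter C, 1 semitone up).
A major sixth down from C# is E (letter E, 9 semitones down).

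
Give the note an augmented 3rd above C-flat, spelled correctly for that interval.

E

C up a major third is E, so the target letter is E.
From Cb, an augmented third is 5 semitones up: E.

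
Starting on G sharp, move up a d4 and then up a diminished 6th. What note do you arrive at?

A diminished fourth up from G# is C (letter C, 4 semitones up).
A diminished sixth up from C is Abb (letter A, 7 semitones up).

Abb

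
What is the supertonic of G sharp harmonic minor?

A#

Degree 2 takes the letter 1 step above G, which is A.
In harmonic minor, degree 2 sits 2 semitones above the tonic. G# + 2 semitones is pitch class 10, spelled on A as A#.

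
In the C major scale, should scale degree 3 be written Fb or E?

Each scale degree takes a distinct letter name. Degree 3 of a scale on C must use the letter E.
E and Fb are enharmonically the same pitch, but only E uses the letter E, so it is the correct spelling here.

E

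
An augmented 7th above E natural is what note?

D##

A seventh above E lands on the letter D.
An augmented seventh spans 12 semitones, so E moves to pitch class 4. On the letter D that is D##.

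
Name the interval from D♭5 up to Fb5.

The letter names run D→F, a span of 2 letter steps, so the interval is some kind of third.
Db to Fb is 3 semitones. A major third is 4, so 3 makes it minor.

minor third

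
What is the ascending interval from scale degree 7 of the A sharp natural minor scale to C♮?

Scale degree 7 of A# natural minor is G#.
G# up to C: letters G→C make it a fourth; 4 semitones makes it diminished.

diminished fourth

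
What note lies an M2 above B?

B up a major second is C#, so the target letter is C.
From B, a major second is 2 semitones up: C#.

C#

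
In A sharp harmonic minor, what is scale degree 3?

C#

The A# harmonic minor scale runs A# B# C# D# E# F# G##.
Degree 3 is C#.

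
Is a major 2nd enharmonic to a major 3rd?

A major second spans 2 semitones; a major third spans 4.
The spans differ, so they are not enharmonic equivalents.

No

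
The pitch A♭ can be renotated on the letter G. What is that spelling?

Plain G sits 1 semitone below Ab, so on the letter G the same pitch needs a sharp: G#.

G#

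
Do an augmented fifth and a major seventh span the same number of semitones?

An augmented fifth spans 8 semitones; a major seventh spans 11.
The spans differ, so they are not enharmonic equivalents.

No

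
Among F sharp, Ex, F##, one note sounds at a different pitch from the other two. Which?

In 12-tone equal temperament, enharmonic equivalents share a pitch class. F# is pitch class 6; E## is pitch class 6; F## is pitch class 7.
F# and E## share pitch class 6, while F## is pitch class 7.

F##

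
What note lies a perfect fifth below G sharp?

C#

G down a perfect fifth is C, so the target letter is C.
From G#, a perfect fifth is 7 semitones down: C#.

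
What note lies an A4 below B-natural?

B down a perfect fourth is F#, so the target letter is F.
From B, an augmented fourth is 6 semitones down: F.

F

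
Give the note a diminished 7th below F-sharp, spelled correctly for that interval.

G##

F down a major seventh is Gb, so the target letter is G.
From F#, a diminished seventh is 9 semitones down: G##.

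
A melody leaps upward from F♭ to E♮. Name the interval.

augmented seventh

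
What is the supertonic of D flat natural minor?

Degree 2 takes the letter 1 step above D, which is E.
In natural minor, degree 2 sits 2 semitones above the tonic. Db + 2 semitones is pitch class 3, spelled on E as Eb.

Eb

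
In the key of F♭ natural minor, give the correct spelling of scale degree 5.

Degree 5 takes the letter 4 steps above F, which is C.
In natural minor, degree 5 sits 7 semitones above the tonic. Fb + 7 semitones is pitch class 11, spelled on C as Cb.

Cb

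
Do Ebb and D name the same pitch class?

Yes

Ebb = pitch class 2 and D = pitch class 2 — the same pitch class, so they are enharmonic equivalents.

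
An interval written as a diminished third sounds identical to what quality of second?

A diminished third spans 2 semitones.
A second spanning 2 semitones is major (the major second is 2).

major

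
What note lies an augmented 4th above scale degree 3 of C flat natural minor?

Scale degree 3 of Cb natural minor is Ebb.
An augmented fourth (6 semitones) above Ebb lands on the letter A, giving Ab.

Ab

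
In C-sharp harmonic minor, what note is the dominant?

G#

Degree 5 takes the letter 4 steps above C, which is G.
In harmonic minor, degree 5 sits 7 semitones above the tonic. C# + 7 semitones is pitch class 8, spelled on G as G#.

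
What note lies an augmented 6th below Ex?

A sixth below E lands on the letter G.
An augmented sixth spans 10 semitones, so E## moves to pitch class 8. On the letter G that is G#.

G#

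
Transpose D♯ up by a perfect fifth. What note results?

A#

A fifth above D lands on the letter A.
A perfect fifth spans 7 semitones, so D# moves to pitch class 10. On the letter A that is A#.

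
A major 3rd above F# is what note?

F up a major third is A, so the target letter is A.
From F#, a major third is 4 semitones up: A#.

A#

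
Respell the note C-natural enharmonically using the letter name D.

Dbb

C is pitch class 0. The letter D alone is pitch class 2.
To reach pitch class 0 from D requires an offset of -2 semitones, i.e. double flat: Dbb.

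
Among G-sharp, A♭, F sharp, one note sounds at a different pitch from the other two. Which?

F#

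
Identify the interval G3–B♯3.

augmented third

Counting letters G–A–B gives a third.
G→B# = 5 semitones, 1 wider than the major third (4), so augmented.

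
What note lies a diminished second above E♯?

A second above E lands on the letter F.
A diminished second spans 0 semitones, so E# moves to pitch class 5. On the letter F that is F.

F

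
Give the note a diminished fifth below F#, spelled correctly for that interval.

F down a perfect fifth is Bb, so the target letter is B.
From F#, a diminished fifth is 6 semitones down: B#.

B#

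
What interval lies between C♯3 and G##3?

The letter names run C→G, a span of 4 letter steps, so the interval is some kind of fifth.
C# to G## is 8 semitones. A perfect fifth is 7, so 8 makes it augmented.

augmented fifth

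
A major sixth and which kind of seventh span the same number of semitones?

diminished

A major sixth spans 9 semitones.
A seventh spanning 9 semitones is diminished (the major seventh is 11).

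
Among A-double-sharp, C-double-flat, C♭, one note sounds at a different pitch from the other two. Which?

In 12-tone equal temperament, enharmonic equivalents share a pitch class. A## is pitch class 11; Cbb is pitch class 10; Cb is pitch class 11.
A## and Cb share pitch class 11, while Cbb is pitch class 10.

Cbb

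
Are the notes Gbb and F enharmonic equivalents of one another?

Gbb = pitch class 5 and F = pitch class 5 — the same pitch class, so they are enharmonic equivalents.

Yes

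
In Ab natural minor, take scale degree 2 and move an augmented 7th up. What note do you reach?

A#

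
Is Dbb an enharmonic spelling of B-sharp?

Yes

Dbb is pitch class 0; B# is pitch class 0.
All spellings map to pitch class 0, so they are enharmonically equivalent.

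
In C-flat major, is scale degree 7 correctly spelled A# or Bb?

Each scale degree takes a distinct letter name. Degree 7 of a scale on C must use the letter B.
Bb and A# are enharmonically the same pitch, but only Bb uses the letter B, so it is the correct spelling here.

Bb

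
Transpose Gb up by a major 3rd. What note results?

Bb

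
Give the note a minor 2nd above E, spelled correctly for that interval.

A second above E lands on the letter F.
A minor second spans 1 semitone, so E moves to pitch class 5. On the letter F that is F.

F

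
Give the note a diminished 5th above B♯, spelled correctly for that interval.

B up a perfect fifth is F#, so the target letter is F.
From B#, a diminished fifth is 6 semitones up: F#.

F#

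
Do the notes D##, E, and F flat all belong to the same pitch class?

Yes

D## = pitch class 4 and E = pitch class 4 and Fb = pitch class 4 — the same pitch class, so they are enharmonic equivalents.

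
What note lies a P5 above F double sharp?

A fifth above F lands on the letter C.
A perfect fifth spans 7 semitones, so F## moves to pitch class 2. On the letter C that is C##.

C##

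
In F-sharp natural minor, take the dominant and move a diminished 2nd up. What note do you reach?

The dominant of F# natural minor is C#.
A diminished second (0 semitones) above C# lands on the letter D, giving Db.

Db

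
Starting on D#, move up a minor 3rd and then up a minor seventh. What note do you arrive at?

E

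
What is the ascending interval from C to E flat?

Counting letters C–D–E gives a third.
C→Eb = 3 semitones, 1 narrower than the major third (4), so minor.

minor third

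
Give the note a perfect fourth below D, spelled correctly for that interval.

D down a perfect fourth is A, so the target letter is A.
From D, a perfect fourth is 5 semitones down: A.

A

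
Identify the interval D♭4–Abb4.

The letter names run D→A, a span of 4 letter steps, so the interval is some kind of fifth.
Db to Abb is 6 semitones. A perfect fifth is 7, so 6 makes it diminished.

diminished fifth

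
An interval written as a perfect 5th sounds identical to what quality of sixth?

diminished

A perfect fifth spans 7 semitones.
A sixth spanning 7 semitones is diminished (the major sixth is 9).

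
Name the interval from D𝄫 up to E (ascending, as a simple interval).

doubly augmented second

Counting letters D–E gives a second.
Dbb→E = 4 semitones, 2 wider than the major second (2), so doubly augmented.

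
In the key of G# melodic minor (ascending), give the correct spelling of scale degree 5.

Degree 5 takes the letter 4 steps above G, which is D.
In melodic minor (ascending), degree 5 sits 7 semitones above the tonic. G# + 7 semitones is pitch class 3, spelled on D as D#.

D#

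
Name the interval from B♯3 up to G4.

diminished sixth

Counting letters B–C–D–E–F–G gives a sixth.
B#→G = 7 semitones, 2 narrower than the major sixth (9), so diminished.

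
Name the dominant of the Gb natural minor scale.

Degree 5 takes the letter 4 steps above G, which is D.
In natural minor, degree 5 sits 7 semitones above the tonic. Gb + 7 semitones is pitch class 1, spelled on D as Db.

Db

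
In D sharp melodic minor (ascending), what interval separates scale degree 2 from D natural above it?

diminished seventh

Scale degree 2 of D# melodic minor (ascending) is E#.
E# up to D: letters E→D make it a seventh; 9 semitones makes it diminished.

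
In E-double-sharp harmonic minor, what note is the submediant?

C##

Degree 6 takes the letter 5 steps above E, which is C.
In harmonic minor, degree 6 sits 8 semitones above the tonic. E## + 8 semitones is pitch class 2, spelled on C as C##.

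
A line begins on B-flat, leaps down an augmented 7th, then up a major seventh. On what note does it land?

Bbb

An augmented seventh down from Bb is Cbb (letter C, 12 semitones down).
A major seventh up from Cbb is Bbb (letter B, 11 semitones up).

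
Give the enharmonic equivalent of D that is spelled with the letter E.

Ebb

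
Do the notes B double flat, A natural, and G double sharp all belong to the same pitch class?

Yes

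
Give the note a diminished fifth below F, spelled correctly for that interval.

F down a perfect fifth is Bb, so the target letter is B.
From F, a diminished fifth is 6 semitones down: B.

B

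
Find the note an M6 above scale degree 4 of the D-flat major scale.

Eb

Scale degree 4 of Db major is Gb.
A major sixth (9 semitones) above Gb lands on the letter E, giving Eb.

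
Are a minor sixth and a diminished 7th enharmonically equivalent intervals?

A minor sixth spans 8 semitones; a diminished seventh spans 9.
The spans differ, so they are not enharmonic equivalents.

No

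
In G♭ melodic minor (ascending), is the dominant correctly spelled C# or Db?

Db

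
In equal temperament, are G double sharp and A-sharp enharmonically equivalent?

No

Two spellings are enharmonically equivalent only if they share a pitch class.
Here G## → 9, A# → 10; 9 ≠ 10, so they are not.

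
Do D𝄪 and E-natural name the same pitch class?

Yes

D## is pitch class 4; E is pitch class 4.
All spellings map to pitch class 4, so they are enharmonically equivalent.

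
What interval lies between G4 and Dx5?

Counting letters G–A–B–C–D gives a fifth.
G→D## = 9 semitones, 2 wider than the perfect fifth (7), so doubly augmented.

doubly augmented fifth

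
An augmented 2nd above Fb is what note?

F up a major second is G, so the target letter is G.
From Fb, an augmented second is 3 semitones up: G.

G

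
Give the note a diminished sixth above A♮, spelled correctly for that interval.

Fb

A sixth above A lands on the letter F.
A diminished sixth spans 7 semitones, so A moves to pitch class 4. On the letter F that is Fb.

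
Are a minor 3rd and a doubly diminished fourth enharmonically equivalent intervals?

Yes

A minor third spans 3 semitones; a doubly diminished fourth spans 3.
They are enharmonically equivalent.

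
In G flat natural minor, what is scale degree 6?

Ebb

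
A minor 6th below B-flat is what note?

D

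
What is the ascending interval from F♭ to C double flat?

Counting letters F–G–A–B–C gives a fifth.
Fb→Cbb = 6 semitones, 1 narrower than the perfect fifth (7), so diminished.

diminished fifth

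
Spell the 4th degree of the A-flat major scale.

Degree 4 takes the letter 3 steps above A, which is D.
In major, degree 4 sits 5 semitones above the tonic. Ab + 5 semitones is pitch class 1, spelled on D as Db.

Db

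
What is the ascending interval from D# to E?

minor second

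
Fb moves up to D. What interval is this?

Counting letters F–G–A–B–C–D gives a sixth.
Fb→D = 10 semitones, 1 wider than the major sixth (9), so augmented.

augmented sixth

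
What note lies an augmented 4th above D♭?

G

D up a perfect fourth is G, so the target letter is G.
From Db, an augmented fourth is 6 semitones up: G.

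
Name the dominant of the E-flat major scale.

Bb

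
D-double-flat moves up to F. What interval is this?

The letter names run D→F, a span of 2 letter steps, so the interval is some kind of third.
Dbb to F is 5 semitones. A major third is 4, so 5 makes it augmented.

augmented third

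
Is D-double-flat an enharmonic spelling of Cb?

No

Two spellings are enharmonically equivalent only if they share a pitch class.
Here Dbb → 0, Cb → 11; 0 ≠ 11, so they are not.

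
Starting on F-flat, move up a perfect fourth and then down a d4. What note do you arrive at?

A perfect fourth up from Fb is Bbb (letter B, 5 semitones up).
A diminished fourth down from Bbb is F (letter F, 4 semitones down).

F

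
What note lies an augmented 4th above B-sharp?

A fourth above B lands on the letter E.
An augmented fourth spans 6 semitones, so B# moves to pitch class 6. On the letter E that is E##.

E##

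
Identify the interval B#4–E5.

The letter names run B→E, a span of 3 letter steps, so the interval is some kind of fourth.
B# to E is 4 semitones. A perfect fourth is 5, so 4 makes it diminished.

diminished fourth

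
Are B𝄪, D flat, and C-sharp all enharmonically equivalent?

B## = pitch class 1 and Db = pitch class 1 and C# = pitch class 1 — the same pitch class, so they are enharmonic equivalents.

Yes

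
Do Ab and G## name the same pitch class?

No

Ab is pitch class 8; G## is pitch class 9.
The pitch classes differ (8 vs. 9), so they are not enharmonic equivalents.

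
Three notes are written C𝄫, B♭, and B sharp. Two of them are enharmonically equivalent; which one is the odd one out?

In 12-tone equal temperament, enharmonic equivalents share a pitch class. Cbb is pitch class 10; Bb is pitch class 10; B# is pitch class 0.
Cbb and Bb share pitch class 10, while B# is pitch class 0.

B#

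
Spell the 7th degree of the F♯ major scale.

The F# major scale runs F# G# A# B C# D# E#.
Degree 7 is E#.

E#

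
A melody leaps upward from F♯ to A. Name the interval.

minor third

The letter names run F→A, a span of 2 letter steps, so the interval is some kind of third.
F# to A is 3 semitones. A major third is 4, so 3 makes it minor.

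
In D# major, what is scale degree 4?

G#

The D# major scale runs D# E# F## G# A# B# C##.
Degree 4 is G#.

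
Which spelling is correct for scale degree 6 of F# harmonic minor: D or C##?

D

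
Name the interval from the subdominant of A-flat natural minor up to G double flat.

The subdominant of Ab natural minor is Db.
Db up to Gbb: letters D→G make it a fourth; 4 semitones makes it diminished.

diminished fourth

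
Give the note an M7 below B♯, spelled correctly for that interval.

A seventh below B lands on the letter C.
A major seventh spans 11 semitones, so B# moves to pitch class 1. On the letter C that is C#.

C#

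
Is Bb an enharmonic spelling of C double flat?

Bb is pitch class 10; Cbb is pitch class 10.
All spellings map to pitch class 10, so they are enharmonically equivalent.

Yes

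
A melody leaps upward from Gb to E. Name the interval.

augmented sixth

Counting letters G–A–B–C–D–E gives a sixth.
Gb→E = 10 semitones, 1 wider than the major sixth (9), so augmented.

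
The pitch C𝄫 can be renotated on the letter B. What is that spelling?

Plain B sits 1 semitone above Cbb, so on the letter B the same pitch needs a flat: Bb.

Bb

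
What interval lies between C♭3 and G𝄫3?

diminished fifth

The letter names run C→G, a span of 4 letter steps, so the interval is some kind of fifth.
Cb to Gbb is 6 semitones. A perfect fifth is 7, so 6 makes it diminished.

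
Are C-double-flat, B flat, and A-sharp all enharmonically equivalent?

Cbb = pitch class 10 and Bb = pitch class 10 and A# = pitch class 10 — the same pitch class, so they are enharmonic equivalents.

Yes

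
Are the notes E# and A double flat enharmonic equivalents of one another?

E# is pitch class 5; Abb is pitch class 7.
The pitch classes differ (5 vs. 7), so they are not enharmonic equivalents.

No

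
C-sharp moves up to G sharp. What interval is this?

perfect fifth

Counting letters C–D–E–F–G gives a fifth.
C#→G# = 7 semitones, exactly the perfect fifth.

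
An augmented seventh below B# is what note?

C

A seventh below B lands on the letter C.
An augmented seventh spans 12 semitones, so B# moves to pitch class 0. On the letter C that is C.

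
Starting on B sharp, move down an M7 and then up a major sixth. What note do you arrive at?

A#

A major seventh down from B# is C# (letter C, 11 semitones down).
A major sixth up from C# is A# (letter A, 9 semitones up).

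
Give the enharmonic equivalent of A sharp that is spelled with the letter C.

Cbb

A# is pitch class 10. The letter C alone is pitch class 0.
To reach pitch class 10 from C requires an offset of -2 semitones, i.e. double flat: Cbb.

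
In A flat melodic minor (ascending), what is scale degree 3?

Cb

The Ab melodic minor (ascending) scale runs Ab Bb Cb Db Eb F G.
Degree 3 is Cb.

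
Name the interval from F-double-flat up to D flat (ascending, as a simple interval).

The letter names run F→D, a span of 5 letter steps, so the interval is some kind of sixth.
Fbb to Db is 10 semitones. A major sixth is 9, so 10 makes it augmented.

augmented sixth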